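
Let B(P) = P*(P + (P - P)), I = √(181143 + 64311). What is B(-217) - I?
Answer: 47089 - √245454 ≈ 46594.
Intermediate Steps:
I = √245454 ≈ 495.43
B(P) = P² (B(P) = P*(P + 0) = P*P = P²)
B(-217) - I = (-217)² - √245454 = 47089 - √245454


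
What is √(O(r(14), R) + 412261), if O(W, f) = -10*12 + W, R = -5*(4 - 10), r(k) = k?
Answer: 3*√45795 ≈ 641.99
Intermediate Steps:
R = 30 (R = -5*(-6) = 30)
O(W, f) = -120 + W
√(O(r(14), R) + 412261) = √((-120 + 14) + 412261) = √(-106 + 412261) = √412155 = 3*√45795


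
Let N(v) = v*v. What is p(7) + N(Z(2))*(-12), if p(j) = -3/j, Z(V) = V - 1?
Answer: -87/7 ≈ -12.429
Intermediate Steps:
Z(V) = -1 + V
N(v) = v²
p(7) + N(Z(2))*(-12) = -3/7 + (-1 + 2)²*(-12) = -3*⅐ + 1²*(-12) = -3/7 + 1*(-12) = -3/7 - 12 = -87/7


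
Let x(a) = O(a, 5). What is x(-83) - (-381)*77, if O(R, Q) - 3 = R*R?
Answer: 36229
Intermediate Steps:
O(R, Q) = 3 + R² (O(R, Q) = 3 + R*R = 3 + R²)
x(a) = 3 + a²
x(-83) - (-381)*77 = (3 + (-83)²) - (-381)*77 = (3 + 6889) - 1*(-29337) = 6892 + 29337 = 36229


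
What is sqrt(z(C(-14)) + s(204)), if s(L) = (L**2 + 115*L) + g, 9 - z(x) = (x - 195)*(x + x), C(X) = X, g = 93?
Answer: sqrt(59326) ≈ 243.57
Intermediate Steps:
z(x) = 9 - 2*x*(-195 + x) (z(x) = 9 - (x - 195)*(x + x) = 9 - (-195 + x)*2*x = 9 - 2*x*(-195 + x))
s(L) = 93 + L**2 + 115*L (s(L) = (L**2 + 115*L) + 93 = 93 + L**2 + 115*L)
sqrt(z(C(-14)) + s(204)) = sqrt((9 - 2*(-14)**2 + 390*(-14)) + (93 + 204**2 + 115*204)) = sqrt((9 - 2*196 - 5460) + (93 + 41616 + 23460)) = sqrt((9 - 392 - 5460) + 65169) = sqrt(-5843 + 65169) = sqrt(59326)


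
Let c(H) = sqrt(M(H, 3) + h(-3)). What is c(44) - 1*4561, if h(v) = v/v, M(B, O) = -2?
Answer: -4561 + I ≈ -4561.0 + 1.0*I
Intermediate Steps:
h(v) = 1
c(H) = I (c(H) = sqrt(-2 + 1) = sqrt(-1) = I)
c(44) - 1*4561 = I - 1*4561 = I - 4561 = -4561 + I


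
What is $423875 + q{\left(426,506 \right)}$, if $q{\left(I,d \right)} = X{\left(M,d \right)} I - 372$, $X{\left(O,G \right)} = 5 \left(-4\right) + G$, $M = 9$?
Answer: $630539$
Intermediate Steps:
$X{\left(O,G \right)} = -20 + G$
$q{\left(I,d \right)} = -372 + I \left(-20 + d\right)$ ($q{\left(I,d \right)} = \left(-20 + d\right) I - 372 = I \left(-20 + d\right) - 372 = -372 + I \left(-20 + d\right)$)
$423875 + q{\left(426,506 \right)} = 423875 - \left(372 - 426 \left(-20 + 506\right)\right) = 423875 + \left(-372 + 426 \cdot 486\right) = 423875 + \left(-372 + 207036\right) = 423875 + 206664 = 630539$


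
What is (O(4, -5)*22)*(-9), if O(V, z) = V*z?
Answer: 3960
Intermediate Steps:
(O(4, -5)*22)*(-9) = ((4*(-5))*22)*(-9) = -20*22*(-9) = -440*(-9) = 3960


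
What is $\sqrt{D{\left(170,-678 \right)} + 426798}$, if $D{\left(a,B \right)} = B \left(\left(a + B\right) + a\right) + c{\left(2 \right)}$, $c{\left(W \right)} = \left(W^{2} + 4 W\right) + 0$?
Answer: $3 \sqrt{72886} \approx 809.92$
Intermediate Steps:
$c{\left(W \right)} = W^{2} + 4 W$
$D{\left(a,B \right)} = 12 + B \left(B + 2 a\right)$ ($D{\left(a,B \right)} = B \left(\left(a + B\right) + a\right) + 2 \left(4 + 2\right) = B \left(\left(B + a\right) + a\right) + 2 \cdot 6 = B \left(B + 2 a\right) + 12 = 12 + B \left(B + 2 a\right)$)
$\sqrt{D{\left(170,-678 \right)} + 426798} = \sqrt{\left(12 + \left(-678\right)^{2} + 2 \left(-678\right) 170\right) + 426798} = \sqrt{\left(12 + 459684 - 230520\right) + 426798} = \sqrt{229176 + 426798} = \sqrt{655974} = 3 \sqrt{72886}$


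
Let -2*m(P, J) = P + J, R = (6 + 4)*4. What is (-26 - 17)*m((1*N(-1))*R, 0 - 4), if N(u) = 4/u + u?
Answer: -4386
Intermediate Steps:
R = 40 (R = 10*4 = 40)
N(u) = u + 4/u
m(P, J) = -J/2 - P/2 (m(P, J) = -(P + J)/2 = -(J + P)/2 = -J/2 - P/2)
(-26 - 17)*m((1*N(-1))*R, 0 - 4) = (-26 - 17)*(-(0 - 4)/2 - 1*(-1 + 4/(-1))*40/2) = -43*(-½*(-4) - 1*(-1 + 4*(-1))*40/2) = -43*(2 - 1*(-1 - 4)*40/2) = -43*(2 - 1*(-5)*40/2) = -43*(2 - (-5)*40/2) = -43*(2 - ½*(-200)) = -43*(2 + 100) = -43*102 = -4386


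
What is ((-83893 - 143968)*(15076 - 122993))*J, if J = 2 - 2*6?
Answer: -245900755370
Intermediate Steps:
J = -10 (J = 2 - 12 = -10)
((-83893 - 143968)*(15076 - 122993))*J = ((-83893 - 143968)*(15076 - 122993))*(-10) = -227861*(-107917)*(-10) = 24590075537*(-10) = -245900755370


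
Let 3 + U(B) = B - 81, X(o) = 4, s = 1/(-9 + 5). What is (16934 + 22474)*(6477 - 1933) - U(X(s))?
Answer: 179070032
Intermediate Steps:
s = -1/4 (s = 1/(-4) = -1/4 ≈ -0.25000)
U(B) = -84 + B (U(B) = -3 + (B - 81) = -3 + (-81 + B) = -84 + B)
(16934 + 22474)*(6477 - 1933) - U(X(s)) = (16934 + 22474)*(6477 - 1933) - (-84 + 4) = 39408*4544 - 1*(-80) = 179069952 + 80 = 179070032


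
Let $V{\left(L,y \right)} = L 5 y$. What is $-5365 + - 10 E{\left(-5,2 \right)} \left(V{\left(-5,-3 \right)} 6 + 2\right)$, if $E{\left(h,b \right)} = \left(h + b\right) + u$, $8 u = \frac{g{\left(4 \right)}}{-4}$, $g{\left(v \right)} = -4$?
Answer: $7630$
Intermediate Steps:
$V{\left(L,y \right)} = 5 L y$
$u = \frac{1}{8}$ ($u = \frac{\left(-4\right) \frac{1}{-4}}{8} = \frac{\left(-4\right) \left(- \frac{1}{4}\right)}{8} = \frac{1}{8} \cdot 1 = \frac{1}{8} \approx 0.125$)
$E{\left(h,b \right)} = \frac{1}{8} + b + h$ ($E{\left(h,b \right)} = \left(h + b\right) + \frac{1}{8} = \left(b + h\right) + \frac{1}{8} = \frac{1}{8} + b + h$)
$-5365 + - 10 E{\left(-5,2 \right)} \left(V{\left(-5,-3 \right)} 6 + 2\right) = -5365 + - 10 \left(\frac{1}{8} + 2 - 5\right) \left(5 \left(-5\right) \left(-3\right) 6 + 2\right) = -5365 + \left(-10\right) \left(- \frac{23}{8}\right) \left(75 \cdot 6 + 2\right) = -5365 + \frac{115 \left(450 + 2\right)}{4} = -5365 + \frac{115}{4} \cdot 452 = -5365 + 12995 = 7630$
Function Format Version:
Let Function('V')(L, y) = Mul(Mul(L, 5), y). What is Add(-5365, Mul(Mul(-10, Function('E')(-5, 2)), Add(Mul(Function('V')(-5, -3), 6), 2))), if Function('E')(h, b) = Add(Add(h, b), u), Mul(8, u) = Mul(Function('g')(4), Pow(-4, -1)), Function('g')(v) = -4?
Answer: 7630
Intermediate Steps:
Function('V')(L, y) = Mul(5, L, y) (Function('V')(L, y) = Mul(Mul(5, L), y) = Mul(5, L, y))
u = Rational(1, 8) (u = Mul(Rational(1, 8), Mul(-4, Pow(-4, -1))) = Mul(Rational(1, 8), Mul(-4, Rational(-1, 4))) = Mul(Rational(1, 8), 1) = Rational(1, 8) ≈ 0.12500)
Function('E')(h, b) = Add(Rational(1, 8), b, h) (Function('E')(h, b) = Add(Add(h, b), Rational(1, 8)) = Add(Add(b, h), Rational(1, 8)) = Add(Rational(1, 8), b, h))
Add(-5365, Mul(Mul(-10, Function('E')(-5, 2)), Add(Mul(Function('V')(-5, -3), 6), 2))) = Add(-5365, Mul(Mul(-10, Add(Rational(1, 8), 2, -5)), Add(Mul(Mul(5, -5, -3), 6), 2))) = Add(-5365, Mul(Mul(-10, Rational(-23, 8)), Add(Mul(75, 6), 2))) = Add(-5365, Mul(Rational(115, 4), Add(450, 2))) = Add(-5365, Mul(Rational(115, 4), 452)) = Add(-5365, 12995) = 7630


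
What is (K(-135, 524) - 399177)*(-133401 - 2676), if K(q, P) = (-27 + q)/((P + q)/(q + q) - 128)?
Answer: 1898382090766941/34949 ≈ 5.4319e+10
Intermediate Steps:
K(q, P) = (-27 + q)/(-128 + (P + q)/(2*q)) (K(q, P) = (-27 + q)/((P + q)/((2*q)) - 128) = (-27 + q)/((P + q)*(1/(2*q)) - 128) = (-27 + q)/((P + q)/(2*q) - 128) = (-27 + q)/(-128 + (P + q)/(2*q)))
(K(-135, 524) - 399177)*(-133401 - 2676) = (2*(-135)*(-27 - 135)/(524 - 255*(-135)) - 399177)*(-133401 - 2676) = (2*(-135)*(-162)/(524 + 34425) - 399177)*(-136077) = (2*(-135)*(-162)/34949 - 399177)*(-136077) = (2*(-135)*(1/34949)*(-162) - 399177)*(-136077) = (43740/34949 - 399177)*(-136077) = -13950793233/34949*(-136077) = 1898382090766941/34949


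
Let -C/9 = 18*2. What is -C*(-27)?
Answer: -8748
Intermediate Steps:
C = -324 (C = -162*2 = -9*36 = -324)
-C*(-27) = -1*(-324)*(-27) = 324*(-27) = -8748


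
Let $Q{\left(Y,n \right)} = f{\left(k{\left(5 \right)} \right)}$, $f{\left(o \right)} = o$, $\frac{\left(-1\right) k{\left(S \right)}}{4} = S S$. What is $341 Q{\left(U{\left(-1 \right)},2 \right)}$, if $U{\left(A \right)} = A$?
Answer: $-34100$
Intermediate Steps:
$k{\left(S \right)} = - 4 S^{2}$ ($k{\left(S \right)} = - 4 S S = - 4 S^{2}$)
$Q{\left(Y,n \right)} = -100$ ($Q{\left(Y,n \right)} = - 4 \cdot 5^{2} = \left(-4\right) 25 = -100$)
$341 Q{\left(U{\left(-1 \right)},2 \right)} = 341 \left(-100\right) = -34100$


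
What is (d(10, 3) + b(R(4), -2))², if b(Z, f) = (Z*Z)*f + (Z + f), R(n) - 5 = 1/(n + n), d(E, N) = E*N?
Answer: 385641/1024 ≈ 376.60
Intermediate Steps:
R(n) = 5 + 1/(2*n) (R(n) = 5 + 1/(n + n) = 5 + 1/(2*n))
b(Z, f) = Z + f + f*Z² (b(Z, f) = Z²*f + (Z + f) = f*Z² + (Z + f) = Z + f + f*Z²)
(d(10, 3) + b(R(4), -2))² = (10*3 + ((5 + (½)/4) - 2 - 2*(5 + (½)/4)²))² = (30 + ((5 + (½)*(¼)) - 2 - 2*(5 + (½)*(¼))²))² = (30 + ((5 + ⅛) - 2 - 2*(5 + ⅛)²))² = (30 + (41/8 - 2 - 2*(41/8)²))² = (30 + (41/8 - 2 - 2*1681/64))² = (30 + (41/8 - 2 - 1681/32))² = (30 - 1581/32)² = (-621/32)² = 385641/1024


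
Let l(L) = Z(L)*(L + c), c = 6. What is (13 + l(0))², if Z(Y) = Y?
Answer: 169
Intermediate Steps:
l(L) = L*(6 + L) (l(L) = L*(L + 6) = L*(6 + L))
(13 + l(0))² = (13 + 0*(6 + 0))² = (13 + 0*6)² = (13 + 0)² = 13² = 169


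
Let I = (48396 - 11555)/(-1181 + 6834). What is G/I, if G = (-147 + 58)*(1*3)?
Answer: -1509351/36841 ≈ -40.969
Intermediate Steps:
G = -267 (G = -89*3 = -267)
I = 36841/5653 ≈ 6.5171
G/I = -267/36841/5653 = -267*5653/36841 = -1509351/36841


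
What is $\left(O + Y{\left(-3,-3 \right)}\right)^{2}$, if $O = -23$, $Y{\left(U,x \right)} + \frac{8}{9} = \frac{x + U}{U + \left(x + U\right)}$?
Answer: $\frac{43681}{81} \approx 539.27$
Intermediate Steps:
$Y{\left(U,x \right)} = - \frac{8}{9} + \frac{U + x}{x + 2 U}$ ($Y{\left(U,x \right)} = - \frac{8}{9} + \frac{x + U}{U + \left(x + U\right)} = - \frac{8}{9} + \frac{U + x}{U + \left(U + x\right)} = - \frac{8}{9} + \frac{U + x}{x + 2 U}$)
$\left(O + Y{\left(-3,-3 \right)}\right)^{2} = \left(-23 + \frac{-3 - -21}{9 \left(-3 + 2 \left(-3\right)\right)}\right)^{2} = \left(-23 + \frac{-3 + 21}{9 \left(-3 - 6\right)}\right)^{2} = \left(-23 + \frac{1}{9} \frac{1}{-9} \cdot 18\right)^{2} = \left(-23 + \frac{1}{9} \left(- \frac{1}{9}\right) 18\right)^{2} = \left(-23 - \frac{2}{9}\right)^{2} = \left(- \frac{209}{9}\right)^{2} = \frac{43681}{81}$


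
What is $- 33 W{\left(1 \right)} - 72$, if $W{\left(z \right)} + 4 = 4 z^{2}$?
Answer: $-72$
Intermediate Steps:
$W{\left(z \right)} = -4 + 4 z^{2}$
$- 33 W{\left(1 \right)} - 72 = - 33 \left(-4 + 4 \cdot 1^{2}\right) - 72 = - 33 \left(-4 + 4 \cdot 1\right) - 72 = - 33 \left(-4 + 4\right) - 72 = \left(-33\right) 0 - 72 = 0 - 72 = -72$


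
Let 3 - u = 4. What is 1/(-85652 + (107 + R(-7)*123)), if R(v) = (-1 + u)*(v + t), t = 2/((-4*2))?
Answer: -2/167523 ≈ -1.1939e-5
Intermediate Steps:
u = -1 (u = 3 - 1*4 = 3 - 4 = -1)
t = -¼ (t = 2/(-8) = 2*(-⅛) = -¼ ≈ -0.25000)
R(v) = ½ - 2*v (R(v) = (-1 - 1)*(v - ¼) = -2*(-¼ + v) = ½ - 2*v)
1/(-85652 + (107 + R(-7)*123)) = 1/(-85652 + (107 + (½ - 2*(-7))*123)) = 1/(-85652 + (107 + (½ + 14)*123)) = 1/(-85652 + (107 + (29/2)*123)) = 1/(-85652 + (107 + 3567/2)) = 1/(-85652 + 3781/2) = 1/(-167523/2) = -2/167523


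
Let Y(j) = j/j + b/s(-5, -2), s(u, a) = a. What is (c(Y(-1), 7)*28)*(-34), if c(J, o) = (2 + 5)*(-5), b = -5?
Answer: 33320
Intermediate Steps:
Y(j) = 7/2 (Y(j) = j/j - 5/(-2) = 1 - 5*(-1/2) = 1 + 5/2 = 7/2)
c(J, o) = -35 (c(J, o) = 7*(-5) = -35)
(c(Y(-1), 7)*28)*(-34) = -35*28*(-34) = -980*(-34) = 33320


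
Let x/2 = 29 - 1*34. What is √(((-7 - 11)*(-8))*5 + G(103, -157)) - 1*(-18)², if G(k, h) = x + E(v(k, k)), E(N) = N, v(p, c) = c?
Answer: -324 + √813 ≈ -295.49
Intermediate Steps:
x = -10 (x = 2*(29 - 1*34) = 2*(29 - 34) = 2*(-5) = -10)
G(k, h) = -10 + k
√(((-7 - 11)*(-8))*5 + G(103, -157)) - 1*(-18)² = √(((-7 - 11)*(-8))*5 + (-10 + 103)) - 1*(-18)² = √(-18*(-8)*5 + 93) - 1*324 = √(144*5 + 93) - 324 = √(720 + 93) - 324 = √813 - 324 = -324 + √813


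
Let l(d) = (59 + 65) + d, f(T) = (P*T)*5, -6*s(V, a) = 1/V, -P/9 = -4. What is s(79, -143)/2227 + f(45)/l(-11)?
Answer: 8550343687/119282574 ≈ 71.681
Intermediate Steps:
P = 36 (P = -9*(-4) = 36)
s(V, a) = -1/(6*V)
f(T) = 180*T (f(T) = (36*T)*5 = 180*T)
l(d) = 124 + d
s(79, -143)/2227 + f(45)/l(-11) = -⅙/79/2227 + (180*45)/(124 - 11) = -⅙*1/79*(1/2227) + 8100/113 = -1/474*1/2227 + 8100*(1/113) = -1/1055598 + 8100/113 = 8550343687/119282574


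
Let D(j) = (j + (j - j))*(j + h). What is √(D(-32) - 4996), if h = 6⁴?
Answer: 2*I*√11361 ≈ 213.18*I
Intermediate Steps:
h = 1296
D(j) = j*(1296 + j) (D(j) = (j + (j - j))*(j + 1296) = (j + 0)*(1296 + j) = j*(1296 + j))
√(D(-32) - 4996) = √(-32*(1296 - 32) - 4996) = √(-32*1264 - 4996) = √(-40448 - 4996) = √(-45444) = 2*I*√11361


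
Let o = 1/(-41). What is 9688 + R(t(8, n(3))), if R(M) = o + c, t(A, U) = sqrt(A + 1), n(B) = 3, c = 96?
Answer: 401143/41 ≈ 9784.0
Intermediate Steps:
t(A, U) = sqrt(1 + A)
o = -1/41 ≈ -0.024390
R(M) = 3935/41 (R(M) = -1/41 + 96 = 3935/41)
9688 + R(t(8, n(3))) = 9688 + 3935/41 = 401143/41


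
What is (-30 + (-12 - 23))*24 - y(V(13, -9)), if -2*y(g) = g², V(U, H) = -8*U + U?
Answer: 5161/2 ≈ 2580.5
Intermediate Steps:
V(U, H) = -7*U
y(g) = -g²/2
(-30 + (-12 - 23))*24 - y(V(13, -9)) = (-30 + (-12 - 23))*24 - (-1)*(-7*13)²/2 = (-30 - 35)*24 - (-1)*(-91)²/2 = -65*24 - (-1)*8281/2 = -1560 - 1*(-8281/2) = -1560 + 8281/2 = 5161/2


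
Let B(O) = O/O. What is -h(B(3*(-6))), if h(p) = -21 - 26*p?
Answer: 47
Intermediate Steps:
B(O) = 1
-h(B(3*(-6))) = -(-21 - 26*1) = -(-21 - 26) = -1*(-47) = 47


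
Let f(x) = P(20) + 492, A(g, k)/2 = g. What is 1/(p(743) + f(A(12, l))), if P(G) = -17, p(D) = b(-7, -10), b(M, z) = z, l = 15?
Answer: 1/465 ≈ 0.0021505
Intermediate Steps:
A(g, k) = 2*g
p(D) = -10
f(x) = 475 (f(x) = -17 + 492 = 475)
1/(p(743) + f(A(12, l))) = 1/(-10 + 475) = 1/465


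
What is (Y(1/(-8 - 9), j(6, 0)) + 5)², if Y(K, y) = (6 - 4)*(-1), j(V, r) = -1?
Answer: 9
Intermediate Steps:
Y(K, y) = -2 (Y(K, y) = 2*(-1) = -2)
(Y(1/(-8 - 9), j(6, 0)) + 5)² = (-2 + 5)² = 3² = 9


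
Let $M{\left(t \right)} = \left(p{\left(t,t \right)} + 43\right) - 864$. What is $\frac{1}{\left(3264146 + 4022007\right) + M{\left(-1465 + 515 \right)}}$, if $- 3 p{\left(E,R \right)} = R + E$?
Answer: $\frac{3}{21857896} \approx 1.3725 \cdot 10^{-7}$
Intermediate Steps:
$p{\left(E,R \right)} = - \frac{E}{3} - \frac{R}{3}$ ($p{\left(E,R \right)} = - \frac{R + E}{3} = - \frac{E + R}{3} = - \frac{E}{3} - \frac{R}{3}$)
$M{\left(t \right)} = -821 - \frac{2 t}{3}$ ($M{\left(t \right)} = \left(\left(- \frac{t}{3} - \frac{t}{3}\right) + 43\right) - 864 = \left(- \frac{2 t}{3} + 43\right) - 864 = \left(43 - \frac{2 t}{3}\right) - 864 = -821 - \frac{2 t}{3}$)
$\frac{1}{\left(3264146 + 4022007\right) + M{\left(-1465 + 515 \right)}} = \frac{1}{\left(3264146 + 4022007\right) - \left(821 + \frac{2 \left(-1465 + 515\right)}{3}\right)} = \frac{1}{7286153 - \frac{563}{3}} = \frac{1}{\frac{21857896}{3}} = \frac{3}{21857896}$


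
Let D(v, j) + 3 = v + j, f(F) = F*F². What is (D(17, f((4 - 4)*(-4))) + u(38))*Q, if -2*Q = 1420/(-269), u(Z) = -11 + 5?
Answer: 5680/269 ≈ 21.115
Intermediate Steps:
f(F) = F³
u(Z) = -6
Q = 710/269 (Q = -710/(-269) = -710*(-1)/269 = -½*(-1420/269) = 710/269 ≈ 2.6394)
D(v, j) = -3 + j + v (D(v, j) = -3 + (v + j) = -3 + (j + v) = -3 + j + v)
(D(17, f((4 - 4)*(-4))) + u(38))*Q = ((-3 + ((4 - 4)*(-4))³ + 17) - 6)*(710/269) = ((-3 + (0*(-4))³ + 17) - 6)*(710/269) = ((-3 + 0³ + 17) - 6)*(710/269) = ((-3 + 0 + 17) - 6)*(710/269) = (14 - 6)*(710/269) = 8*(710/269) = 5680/269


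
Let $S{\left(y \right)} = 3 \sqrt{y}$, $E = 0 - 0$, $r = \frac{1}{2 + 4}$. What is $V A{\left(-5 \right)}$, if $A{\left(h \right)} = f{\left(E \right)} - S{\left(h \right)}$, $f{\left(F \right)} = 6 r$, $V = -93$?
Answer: $-93 + 279 i \sqrt{5} \approx -93.0 + 623.86 i$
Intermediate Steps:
$r = \frac{1}{6} \approx 0.16667$
$E = 0$ ($E = 0 + 0 = 0$)
$f{\left(F \right)} = 1$ ($f{\left(F \right)} = 6 \cdot \frac{1}{6} = 1$)
$A{\left(h \right)} = 1 - 3 \sqrt{h}$
$V A{\left(-5 \right)} = - 93 \left(1 - 3 \sqrt{-5}\right) = - 93 \left(1 - 3 i \sqrt{5}\right) = -93 + 279 i \sqrt{5}$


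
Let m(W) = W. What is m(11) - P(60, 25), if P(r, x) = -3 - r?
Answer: 74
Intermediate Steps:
m(11) - P(60, 25) = 11 - (-3 - 1*60) = 11 - (-3 - 60) = 11 - 1*(-63) = 11 + 63 = 74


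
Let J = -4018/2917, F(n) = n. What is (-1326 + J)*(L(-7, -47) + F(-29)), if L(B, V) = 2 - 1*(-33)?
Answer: -23231760/2917 ≈ -7964.3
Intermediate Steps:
L(B, V) = 35 (L(B, V) = 2 + 33 = 35)
J = -4018/2917 (J = -4018*1/2917 = -4018/2917 ≈ -1.3774)
(-1326 + J)*(L(-7, -47) + F(-29)) = (-1326 - 4018/2917)*(35 - 29) = -3871960/2917*6 = -23231760/2917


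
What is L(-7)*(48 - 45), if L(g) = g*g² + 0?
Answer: -1029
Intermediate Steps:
L(g) = g³ (L(g) = g³ + 0 = g³)
L(-7)*(48 - 45) = (-7)³*(48 - 45) = -343*3 = -1029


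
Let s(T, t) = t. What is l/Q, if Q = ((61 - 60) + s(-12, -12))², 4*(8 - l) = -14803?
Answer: 14835/484 ≈ 30.651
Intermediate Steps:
l = 14835/4 (l = 8 - ¼*(-14803) = 8 + 14803/4 = 14835/4 ≈ 3708.8)
Q = 121 (Q = ((61 - 60) - 12)² = (1 - 12)² = (-11)² = 121)
l/Q = (14835/4)/121 = (14835/4)*(1/121) = 14835/484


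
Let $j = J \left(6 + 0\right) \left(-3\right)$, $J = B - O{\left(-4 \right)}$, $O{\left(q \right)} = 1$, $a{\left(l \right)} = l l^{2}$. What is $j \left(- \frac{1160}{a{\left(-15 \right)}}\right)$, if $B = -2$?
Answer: $\frac{464}{25} \approx 18.56$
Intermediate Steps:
$a{\left(l \right)} = l^{3}$
$J = -3$ ($J = -2 - 1 = -3$)
$j = 54$ ($j = - 3 \left(6 + 0\right) \left(-3\right) = - 3 \cdot 6 \left(-3\right) = \left(-3\right) \left(-18\right) = 54$)
$j \left(- \frac{1160}{a{\left(-15 \right)}}\right) = 54 \left(- \frac{1160}{\left(-15\right)^{3}}\right) = 54 \left(- \frac{1160}{-3375}\right) = 54 \left(\left(-1160\right) \left(- \frac{1}{3375}\right)\right) = 54 \cdot \frac{232}{675} = \frac{464}{25}$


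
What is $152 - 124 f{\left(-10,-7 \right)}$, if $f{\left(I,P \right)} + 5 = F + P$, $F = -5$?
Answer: $2260$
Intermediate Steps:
$f{\left(I,P \right)} = -10 + P$ ($f{\left(I,P \right)} = -5 + \left(-5 + P\right) = -10 + P$)
$152 - 124 f{\left(-10,-7 \right)} = 152 - 124 \left(-10 - 7\right) = 152 - -2108 = 152 + 2108 = 2260$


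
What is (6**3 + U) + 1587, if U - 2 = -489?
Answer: 1316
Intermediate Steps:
U = -487 (U = 2 - 489 = -487)
(6**3 + U) + 1587 = (6**3 - 487) + 1587 = (216 - 487) + 1587 = -271 + 1587 = 1316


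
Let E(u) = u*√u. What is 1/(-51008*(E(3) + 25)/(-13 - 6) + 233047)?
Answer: 12039863/3606113414769 - 969152*√3/10818340244307 ≈ 3.1836e-6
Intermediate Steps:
E(u) = u^(3/2)
1/(-51008*(E(3) + 25)/(-13 - 6) + 233047) = 1/(-51008*(3^(3/2) + 25)/(-13 - 6) + 233047) = 1/(-51008*(3*√3 + 25)/(-19) + 233047) = 1/(-51008*(25 + 3*√3)*(-1)/19 + 233047) = 1/(-51008*(-25/19 - 3*√3/19) + 233047) = 1/((1275200/19 + 153024*√3/19) + 233047) = 1/(5703093/19 + 153024*√3/19)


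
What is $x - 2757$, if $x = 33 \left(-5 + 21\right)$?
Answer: $-2229$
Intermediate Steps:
$x = 528$ ($x = 33 \cdot 16 = 528$)
$x - 2757 = 528 - 2757 = -2229$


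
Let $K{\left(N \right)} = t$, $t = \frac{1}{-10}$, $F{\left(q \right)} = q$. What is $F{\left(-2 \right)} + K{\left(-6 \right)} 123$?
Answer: $- \frac{143}{10} \approx -14.3$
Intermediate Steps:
$t = - \frac{1}{10} \approx -0.1$
$K{\left(N \right)} = - \frac{1}{10}$
$F{\left(-2 \right)} + K{\left(-6 \right)} 123 = -2 - \frac{123}{10} = - \frac{143}{10}$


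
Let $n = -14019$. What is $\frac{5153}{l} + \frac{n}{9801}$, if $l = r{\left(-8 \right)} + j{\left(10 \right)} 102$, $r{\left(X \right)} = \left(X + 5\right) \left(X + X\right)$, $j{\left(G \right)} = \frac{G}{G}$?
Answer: $\frac{5377967}{163350} \approx 32.923$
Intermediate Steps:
$j{\left(G \right)} = 1$
$r{\left(X \right)} = 2 X \left(5 + X\right)$ ($r{\left(X \right)} = \left(5 + X\right) 2 X = 2 X \left(5 + X\right)$)
$l = 150$ ($l = 2 \left(-8\right) \left(5 - 8\right) + 1 \cdot 102 = 2 \left(-8\right) \left(-3\right) + 102 = 48 + 102 = 150$)
$\frac{5153}{l} + \frac{n}{9801} = \frac{5153}{150} - \frac{14019}{9801} = 5153 \cdot \frac{1}{150} - \frac{4673}{3267} = \frac{5153}{150} - \frac{4673}{3267} = \frac{5377967}{163350}$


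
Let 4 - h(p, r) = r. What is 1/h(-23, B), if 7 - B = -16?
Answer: -1/19 ≈ -0.052632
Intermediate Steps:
B = 23 (B = 7 - 1*(-16) = 7 + 16 = 23)
h(p, r) = 4 - r
1/h(-23, B) = 1/(4 - 1*23) = 1/(4 - 23) = 1/(-19) = -1/19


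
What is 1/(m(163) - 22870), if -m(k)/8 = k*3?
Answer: -1/26782 ≈ -3.7339e-5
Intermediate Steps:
m(k) = -24*k (m(k) = -8*k*3 = -24*k)
1/(m(163) - 22870) = 1/(-24*163 - 22870) = 1/(-3912 - 22870) = 1/(-26782) = -1/26782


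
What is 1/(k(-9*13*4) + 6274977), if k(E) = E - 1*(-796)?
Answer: 1/6275305 ≈ 1.5935e-7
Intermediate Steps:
k(E) = 796 + E (k(E) = E + 796 = 796 + E)
1/(k(-9*13*4) + 6274977) = 1/((796 - 9*13*4) + 6274977) = 1/((796 - 117*4) + 6274977) = 1/((796 - 468) + 6274977) = 1/(328 + 6274977) = 1/6275305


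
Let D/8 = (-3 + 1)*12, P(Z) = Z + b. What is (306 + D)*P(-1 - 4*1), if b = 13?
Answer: 912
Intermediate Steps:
P(Z) = 13 + Z (P(Z) = Z + 13 = 13 + Z)
D = -192 (D = 8*((-3 + 1)*12) = 8*(-2*12) = 8*(-24) = -192)
(306 + D)*P(-1 - 4*1) = (306 - 192)*(13 + (-1 - 4*1)) = 114*(13 + (-1 - 4)) = 114*(13 - 5) = 114*8 = 912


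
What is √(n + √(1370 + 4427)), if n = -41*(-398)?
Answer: √(16318 + √5797) ≈ 128.04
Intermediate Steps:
n = 16318
√(n + √(1370 + 4427)) = √(16318 + √(1370 + 4427)) = √(16318 + √5797)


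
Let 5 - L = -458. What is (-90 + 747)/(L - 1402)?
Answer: -219/313 ≈ -0.69968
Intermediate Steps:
L = 463 (L = 5 - 1*(-458) = 5 + 458 = 463)
(-90 + 747)/(L - 1402) = (-90 + 747)/(463 - 1402) = 657/(-939) = -1/939*657 = -219/313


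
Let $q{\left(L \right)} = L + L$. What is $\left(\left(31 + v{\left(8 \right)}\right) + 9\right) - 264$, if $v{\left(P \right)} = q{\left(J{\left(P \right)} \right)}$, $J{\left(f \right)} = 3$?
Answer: $-218$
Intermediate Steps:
$q{\left(L \right)} = 2 L$
$v{\left(P \right)} = 6$ ($v{\left(P \right)} = 2 \cdot 3 = 6$)
$\left(\left(31 + v{\left(8 \right)}\right) + 9\right) - 264 = \left(\left(31 + 6\right) + 9\right) - 264 = \left(37 + 9\right) - 264 = 46 - 264 = -218$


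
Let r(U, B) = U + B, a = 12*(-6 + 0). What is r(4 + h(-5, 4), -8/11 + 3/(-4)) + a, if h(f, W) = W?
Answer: -2881/44 ≈ -65.477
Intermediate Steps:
a = -72 (a = 12*(-6) = -72)
r(U, B) = B + U
r(4 + h(-5, 4), -8/11 + 3/(-4)) + a = ((-8/11 + 3/(-4)) + (4 + 4)) - 72 = ((-8*1/11 + 3*(-¼)) + 8) - 72 = ((-8/11 - ¾) + 8) - 72 = (-65/44 + 8) - 72 = 287/44 - 72 = -2881/44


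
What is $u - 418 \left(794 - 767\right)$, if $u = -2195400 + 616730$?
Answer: $-1589956$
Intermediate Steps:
$u = -1578670$
$u - 418 \left(794 - 767\right) = -1578670 - 418 \left(794 - 767\right) = -1578670 - 11286 = -1589956$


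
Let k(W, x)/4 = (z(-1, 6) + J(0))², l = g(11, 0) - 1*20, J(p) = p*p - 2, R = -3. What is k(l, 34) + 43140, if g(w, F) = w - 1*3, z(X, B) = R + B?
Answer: 43144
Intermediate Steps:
z(X, B) = -3 + B
J(p) = -2 + p² (J(p) = p² - 2 = -2 + p²)
g(w, F) = -3 + w (g(w, F) = w - 3 = -3 + w)
l = -12 (l = (-3 + 11) - 1*20 = 8 - 20 = -12)
k(W, x) = 4 (k(W, x) = 4*((-3 + 6) + (-2 + 0²))² = 4*(3 + (-2 + 0))² = 4*(3 - 2)² = 4*1² = 4*1 = 4)
k(l, 34) + 43140 = 4 + 43140 = 43144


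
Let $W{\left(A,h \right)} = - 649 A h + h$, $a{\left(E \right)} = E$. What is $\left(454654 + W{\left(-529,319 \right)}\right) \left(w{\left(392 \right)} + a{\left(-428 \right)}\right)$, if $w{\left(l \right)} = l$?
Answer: $-3959077392$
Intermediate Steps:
$W{\left(A,h \right)} = h - 649 A h$ ($W{\left(A,h \right)} = - 649 A h + h = h - 649 A h$)
$\left(454654 + W{\left(-529,319 \right)}\right) \left(w{\left(392 \right)} + a{\left(-428 \right)}\right) = \left(454654 + 319 \left(1 - -343321\right)\right) \left(392 - 428\right) = \left(454654 + 319 \left(1 + 343321\right)\right) \left(-36\right) = \left(454654 + 319 \cdot 343322\right) \left(-36\right) = \left(454654 + 109519718\right) \left(-36\right) = 109974372 \left(-36\right) = -3959077392$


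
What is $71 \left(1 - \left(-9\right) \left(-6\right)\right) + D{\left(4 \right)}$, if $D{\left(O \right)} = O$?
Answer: $-3759$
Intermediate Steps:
$71 \left(1 - \left(-9\right) \left(-6\right)\right) + D{\left(4 \right)} = 71 \left(1 - \left(-9\right) \left(-6\right)\right) + 4 = 71 \left(1 - 54\right) + 4 = 71 \left(-53\right) + 4 = -3763 + 4 = -3759$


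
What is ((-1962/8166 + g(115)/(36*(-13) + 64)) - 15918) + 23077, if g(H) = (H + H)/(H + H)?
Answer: 3936199727/549844 ≈ 7158.8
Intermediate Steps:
g(H) = 1 (g(H) = (2*H)/((2*H)) = (2*H)*(1/(2*H)) = 1)
((-1962/8166 + g(115)/(36*(-13) + 64)) - 15918) + 23077 = ((-1962/8166 + 1/(36*(-13) + 64)) - 15918) + 23077 = ((-1962*1/8166 + 1/(-468 + 64)) - 15918) + 23077 = ((-327/1361 + 1/(-404)) - 15918) + 23077 = ((-327/1361 + 1*(-1/404)) - 15918) + 23077 = ((-327/1361 - 1/404) - 15918) + 23077 = (-133469/549844 - 15918) + 23077 = -8752550261/549844 + 23077 = 3936199727/549844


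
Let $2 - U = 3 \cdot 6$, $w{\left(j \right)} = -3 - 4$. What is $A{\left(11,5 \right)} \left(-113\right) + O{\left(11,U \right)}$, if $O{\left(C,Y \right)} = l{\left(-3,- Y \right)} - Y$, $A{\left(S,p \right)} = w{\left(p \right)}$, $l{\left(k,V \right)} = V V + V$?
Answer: $1079$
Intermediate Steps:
$w{\left(j \right)} = -7$ ($w{\left(j \right)} = -3 - 4 = -7$)
$l{\left(k,V \right)} = V + V^{2}$ ($l{\left(k,V \right)} = V^{2} + V = V + V^{2}$)
$A{\left(S,p \right)} = -7$
$U = -16$ ($U = 2 - 3 \cdot 6 = 2 - 18 = -16$)
$O{\left(C,Y \right)} = - Y - Y \left(1 - Y\right)$ ($O{\left(C,Y \right)} = - Y \left(1 - Y\right) - Y = - Y - Y \left(1 - Y\right)$)
$A{\left(11,5 \right)} \left(-113\right) + O{\left(11,U \right)} = \left(-7\right) \left(-113\right) - 16 \left(-2 - 16\right) = 791 - -288 = 791 + 288 = 1079$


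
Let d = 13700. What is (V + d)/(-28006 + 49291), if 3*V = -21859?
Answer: 19241/63855 ≈ 0.30132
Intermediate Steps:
V = -21859/3 (V = (⅓)*(-21859) = -21859/3 ≈ -7286.3)
(V + d)/(-28006 + 49291) = (-21859/3 + 13700)/(-28006 + 49291) = (19241/3)/21285 = (19241/3)*(1/21285) = 19241/63855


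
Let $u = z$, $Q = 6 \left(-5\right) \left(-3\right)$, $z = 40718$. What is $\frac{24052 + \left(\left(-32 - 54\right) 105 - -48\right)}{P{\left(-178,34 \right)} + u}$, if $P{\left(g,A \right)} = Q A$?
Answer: $\frac{7535}{21889} \approx 0.34424$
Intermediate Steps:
$Q = 90$ ($Q = \left(-30\right) \left(-3\right) = 90$)
$u = 40718$
$P{\left(g,A \right)} = 90 A$
$\frac{24052 + \left(\left(-32 - 54\right) 105 - -48\right)}{P{\left(-178,34 \right)} + u} = \frac{24052 + \left(\left(-32 - 54\right) 105 - -48\right)}{90 \cdot 34 + 40718} = \frac{24052 + \left(\left(-86\right) 105 + 48\right)}{3060 + 40718} = \frac{24052 + \left(-9030 + 48\right)}{43778} = \left(24052 - 8982\right) \frac{1}{43778} = 15070 \cdot \frac{1}{43778} = \frac{7535}{21889}$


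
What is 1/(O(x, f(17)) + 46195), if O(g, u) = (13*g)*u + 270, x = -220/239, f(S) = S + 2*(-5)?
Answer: 239/11085115 ≈ 2.1560e-5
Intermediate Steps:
f(S) = -10 + S (f(S) = S - 10 = -10 + S)
x = -220/239 (x = -220*1/239 = -220/239 ≈ -0.92050)
O(g, u) = 270 + 13*g*u (O(g, u) = 13*g*u + 270 = 270 + 13*g*u)
1/(O(x, f(17)) + 46195) = 1/((270 + 13*(-220/239)*(-10 + 17)) + 46195) = 1/((270 + 13*(-220/239)*7) + 46195) = 1/((270 - 20020/239) + 46195) = 1/(44510/239 + 46195) = 1/(11085115/239) = 239/11085115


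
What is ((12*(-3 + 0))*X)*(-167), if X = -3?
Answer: -18036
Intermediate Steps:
((12*(-3 + 0))*X)*(-167) = ((12*(-3 + 0))*(-3))*(-167) = ((12*(-3))*(-3))*(-167) = -36*(-3)*(-167) = 108*(-167) = -18036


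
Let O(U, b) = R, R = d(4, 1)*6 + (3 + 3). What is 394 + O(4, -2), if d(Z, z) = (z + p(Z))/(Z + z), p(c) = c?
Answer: 406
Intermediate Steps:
d(Z, z) = 1 (d(Z, z) = (z + Z)/(Z + z) = (Z + z)/(Z + z) = 1)
R = 12 (R = 1*6 + (3 + 3) = 6 + 6 = 12)
O(U, b) = 12
394 + O(4, -2) = 394 + 12 = 406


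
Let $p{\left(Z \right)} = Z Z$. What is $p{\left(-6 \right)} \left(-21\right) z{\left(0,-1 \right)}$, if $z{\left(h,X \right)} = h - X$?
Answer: $-756$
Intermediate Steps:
$p{\left(Z \right)} = Z^{2}$
$p{\left(-6 \right)} \left(-21\right) z{\left(0,-1 \right)} = \left(-6\right)^{2} \left(-21\right) \left(0 - -1\right) = 36 \left(-21\right) \left(0 + 1\right) = \left(-756\right) 1 = -756$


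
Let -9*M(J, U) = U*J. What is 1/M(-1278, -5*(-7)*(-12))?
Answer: -1/59640 ≈ -1.6767e-5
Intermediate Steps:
M(J, U) = -J*U/9 (M(J, U) = -U*J/9 = -J*U/9)
1/M(-1278, -5*(-7)*(-12)) = 1/(-⅑*(-1278)*-5*(-7)*(-12)) = 1/(-⅑*(-1278)*35*(-12)) = 1/(-⅑*(-1278)*(-420)) = 1/(-59640) = -1/59640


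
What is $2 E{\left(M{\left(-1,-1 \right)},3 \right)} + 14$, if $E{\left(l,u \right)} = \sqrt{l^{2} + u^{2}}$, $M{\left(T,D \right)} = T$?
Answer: $14 + 2 \sqrt{10} \approx 20.325$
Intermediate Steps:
$2 E{\left(M{\left(-1,-1 \right)},3 \right)} + 14 = 2 \sqrt{\left(-1\right)^{2} + 3^{2}} + 14 = 2 \sqrt{1 + 9} + 14 = 2 \sqrt{10} + 14 = 14 + 2 \sqrt{10}$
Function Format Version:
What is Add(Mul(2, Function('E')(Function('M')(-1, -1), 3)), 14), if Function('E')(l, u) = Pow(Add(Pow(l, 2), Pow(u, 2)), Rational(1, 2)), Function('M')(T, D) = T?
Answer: Add(14, Mul(2, Pow(10, Rational(1, 2)))) ≈ 20.325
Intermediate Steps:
Add(Mul(2, Function('E')(Function('M')(-1, -1), 3)), 14) = Add(Mul(2, Pow(Add(Pow(-1, 2), Pow(3, 2)), Rational(1, 2))), 14) = Add(Mul(2, Pow(Add(1, 9), Rational(1, 2))), 14) = Add(Mul(2, Pow(10, Rational(1, 2))), 14) = Add(14, Mul(2, Pow(10, Rational(1, 2))))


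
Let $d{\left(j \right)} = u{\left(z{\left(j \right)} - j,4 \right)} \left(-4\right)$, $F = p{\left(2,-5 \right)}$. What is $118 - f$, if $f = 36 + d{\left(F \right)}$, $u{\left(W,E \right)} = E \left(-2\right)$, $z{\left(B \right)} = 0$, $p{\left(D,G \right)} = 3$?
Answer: $50$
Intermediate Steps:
$F = 3$
$u{\left(W,E \right)} = - 2 E$
$d{\left(j \right)} = 32$ ($d{\left(j \right)} = \left(-2\right) 4 \left(-4\right) = \left(-8\right) \left(-4\right) = 32$)
$f = 68$ ($f = 36 + 32 = 68$)
$118 - f = 118 - 68 = 50$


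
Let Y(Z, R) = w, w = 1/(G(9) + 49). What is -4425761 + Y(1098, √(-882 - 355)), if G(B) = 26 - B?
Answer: -292100225/66 ≈ -4.4258e+6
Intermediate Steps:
w = 1/66 (w = 1/((26 - 1*9) + 49) = 1/((26 - 9) + 49) = 1/(17 + 49) = 1/66 ≈ 0.015152)
Y(Z, R) = 1/66
-4425761 + Y(1098, √(-882 - 355)) = -4425761 + 1/66 = -292100225/66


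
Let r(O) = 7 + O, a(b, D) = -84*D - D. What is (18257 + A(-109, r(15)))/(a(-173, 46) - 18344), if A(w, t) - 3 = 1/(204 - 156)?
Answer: -876481/1068192 ≈ -0.82053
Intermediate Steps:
a(b, D) = -85*D
A(w, t) = 145/48 (A(w, t) = 3 + 1/(204 - 156) = 3 + 1/48 = 145/48)
(18257 + A(-109, r(15)))/(a(-173, 46) - 18344) = (18257 + 145/48)/(-85*46 - 18344) = 876481/(48*(-3910 - 18344)) = (876481/48)/(-22254) = (876481/48)*(-1/22254) = -876481/1068192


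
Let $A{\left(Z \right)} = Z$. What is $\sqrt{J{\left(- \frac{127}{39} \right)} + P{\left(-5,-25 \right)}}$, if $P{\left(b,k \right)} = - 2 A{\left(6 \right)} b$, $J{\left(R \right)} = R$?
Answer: $\frac{\sqrt{86307}}{39} \approx 7.5328$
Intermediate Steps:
$P{\left(b,k \right)} = - 12 b$ ($P{\left(b,k \right)} = \left(-2\right) 6 b = - 12 b$)
$\sqrt{J{\left(- \frac{127}{39} \right)} + P{\left(-5,-25 \right)}} = \sqrt{- \frac{127}{39} - -60} = \sqrt{\left(-127\right) \frac{1}{39} + 60} = \sqrt{- \frac{127}{39} + 60} = \sqrt{\frac{2213}{39}} = \frac{\sqrt{86307}}{39}$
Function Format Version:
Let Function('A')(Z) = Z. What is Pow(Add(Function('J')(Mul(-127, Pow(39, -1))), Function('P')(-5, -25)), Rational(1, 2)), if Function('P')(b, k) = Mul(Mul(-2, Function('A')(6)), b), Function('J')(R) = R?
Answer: Mul(Rational(1, 39), Pow(86307, Rational(1, 2))) ≈ 7.5328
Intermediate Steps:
Function('P')(b, k) = Mul(-12, b) (Function('P')(b, k) = Mul(Mul(-2, 6), b) = Mul(-12, b))
Pow(Add(Function('J')(Mul(-127, Pow(39, -1))), Function('P')(-5, -25)), Rational(1, 2)) = Pow(Add(Mul(-127, Pow(39, -1)), Mul(-12, -5)), Rational(1, 2)) = Pow(Add(Mul(-127, Rational(1, 39)), 60), Rational(1, 2)) = Pow(Add(Rational(-127, 39), 60), Rational(1, 2)) = Pow(Rational(2213, 39), Rational(1, 2)) = Mul(Rational(1, 39), Pow(86307, Rational(1, 2)))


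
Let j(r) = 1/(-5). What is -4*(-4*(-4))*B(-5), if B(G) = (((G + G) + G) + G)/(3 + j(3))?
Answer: 3200/7 ≈ 457.14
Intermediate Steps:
j(r) = -⅕
B(G) = 10*G/7 (B(G) = (((G + G) + G) + G)/(3 - ⅕) = ((2*G + G) + G)/(14/5) = (3*G + G)*(5/14) = (4*G)*(5/14) = 10*G/7)
-4*(-4*(-4))*B(-5) = -4*(-4*(-4))*(10/7)*(-5) = -64*(-50)/7 = -4*(-800/7) = 3200/7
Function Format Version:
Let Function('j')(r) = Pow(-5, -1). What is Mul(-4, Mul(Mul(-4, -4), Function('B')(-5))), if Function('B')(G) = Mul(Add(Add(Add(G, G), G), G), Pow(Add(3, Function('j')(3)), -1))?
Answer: Rational(3200, 7) ≈ 457.14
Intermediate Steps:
Function('j')(r) = Rational(-1, 5)
Function('B')(G) = Mul(Rational(10, 7), G) (Function('B')(G) = Mul(Add(Add(Add(G, G), G), G), Pow(Add(3, Rational(-1, 5)), -1)) = Mul(Add(Add(Mul(2, G), G), G), Pow(Rational(14, 5), -1)) = Mul(Add(Mul(3, G), G), Rational(5, 14)) = Mul(Mul(4, G), Rational(5, 14)) = Mul(Rational(10, 7), G))
Mul(-4, Mul(Mul(-4, -4), Function('B')(-5))) = Mul(-4, Mul(Mul(-4, -4), Mul(Rational(10, 7), -5))) = Mul(-4, Mul(16, Rational(-50, 7))) = Mul(-4, Rational(-800, 7)) = Rational(3200, 7)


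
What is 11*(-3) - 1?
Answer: -34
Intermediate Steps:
11*(-3) - 1 = -33 - 1 = -34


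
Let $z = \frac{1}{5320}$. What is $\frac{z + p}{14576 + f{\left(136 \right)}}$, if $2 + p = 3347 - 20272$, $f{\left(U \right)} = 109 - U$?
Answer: $- \frac{90051639}{77400680} \approx -1.1634$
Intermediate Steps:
$p = -16927$ ($p = -2 + \left(3347 - 20272\right) = -2 - 16925 = -16927$)
$z = \frac{1}{5320} \approx 0.00018797$
$\frac{z + p}{14576 + f{\left(136 \right)}} = \frac{\frac{1}{5320} - 16927}{14576 + \left(109 - 136\right)} = - \frac{90051639}{5320 \left(14576 + \left(109 - 136\right)\right)} = - \frac{90051639}{5320 \left(14576 - 27\right)} = - \frac{90051639}{5320 \cdot 14549} = \left(- \frac{90051639}{5320}\right) \frac{1}{14549} = - \frac{90051639}{77400680}$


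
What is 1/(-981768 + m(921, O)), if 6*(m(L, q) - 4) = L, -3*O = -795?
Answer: -2/1963221 ≈ -1.0187e-6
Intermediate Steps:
O = 265 (O = -1/3*(-795) = 265)
m(L, q) = 4 + L/6
1/(-981768 + m(921, O)) = 1/(-981768 + (4 + (1/6)*921)) = 1/(-981768 + (4 + 307/2)) = 1/(-981768 + 315/2) = 1/(-1963221/2) = -2/1963221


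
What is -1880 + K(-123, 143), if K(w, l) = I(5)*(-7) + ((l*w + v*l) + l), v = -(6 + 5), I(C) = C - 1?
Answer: -20927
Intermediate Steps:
I(C) = -1 + C
v = -11 (v = -1*11 = -11)
K(w, l) = -28 - 10*l + l*w (K(w, l) = (-1 + 5)*(-7) + ((l*w - 11*l) + l) = 4*(-7) + ((-11*l + l*w) + l) = -28 + (-10*l + l*w) = -28 - 10*l + l*w)
-1880 + K(-123, 143) = -1880 + (-28 - 10*143 + 143*(-123)) = -1880 + (-28 - 1430 - 17589) = -1880 - 19047 = -20927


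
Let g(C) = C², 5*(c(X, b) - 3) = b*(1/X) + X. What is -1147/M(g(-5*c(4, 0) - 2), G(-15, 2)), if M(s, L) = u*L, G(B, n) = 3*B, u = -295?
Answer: -1147/13275 ≈ -0.086403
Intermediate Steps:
c(X, b) = 3 + X/5 + b/(5*X) (c(X, b) = 3 + (b*(1/X) + X)/5 = 3 + (b/X + X)/5 = 3 + (X + b/X)/5 = 3 + (X/5 + b/(5*X)) = 3 + X/5 + b/(5*X))
M(s, L) = -295*L
-1147/M(g(-5*c(4, 0) - 2), G(-15, 2)) = -1147/((-885*(-15))) = -1147/((-295*(-45))) = -1147/13275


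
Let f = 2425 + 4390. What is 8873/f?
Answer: 8873/6815 ≈ 1.3020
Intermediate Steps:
f = 6815
8873/f = 8873/6815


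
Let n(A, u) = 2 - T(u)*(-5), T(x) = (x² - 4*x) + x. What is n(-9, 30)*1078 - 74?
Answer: 4367982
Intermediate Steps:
T(x) = x² - 3*x
n(A, u) = 2 + 5*u*(-3 + u) (n(A, u) = 2 - u*(-3 + u)*(-5) = 2 - (-5)*u*(-3 + u) = 2 + 5*u*(-3 + u))
n(-9, 30)*1078 - 74 = (2 + 5*30*(-3 + 30))*1078 - 74 = (2 + 5*30*27)*1078 - 74 = (2 + 4050)*1078 - 74 = 4052*1078 - 74 = 4368056 - 74 = 4367982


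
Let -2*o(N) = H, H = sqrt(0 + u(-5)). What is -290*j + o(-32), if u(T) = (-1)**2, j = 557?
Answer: -323061/2 ≈ -1.6153e+5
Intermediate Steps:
u(T) = 1
H = 1 (H = sqrt(0 + 1) = sqrt(1) = 1)
o(N) = -1/2 (o(N) = -1/2*1 = -1/2)
-290*j + o(-32) = -290*557 - 1/2 = -161530 - 1/2 = -323061/2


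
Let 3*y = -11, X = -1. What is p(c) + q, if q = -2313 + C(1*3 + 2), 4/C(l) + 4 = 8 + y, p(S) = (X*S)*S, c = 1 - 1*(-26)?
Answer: -3030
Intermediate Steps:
y = -11/3 (y = (1/3)*(-11) = -11/3 ≈ -3.6667)
c = 27 (c = 1 + 26 = 27)
p(S) = -S**2 (p(S) = (-S)*S = -S**2)
C(l) = 12 (C(l) = 4/(-4 + (8 - 11/3)) = 4/(-4 + 13/3) = 4/(1/3) = 4*3 = 12)
q = -2301 (q = -2313 + 12 = -2301)
p(c) + q = -1*27**2 - 2301 = -1*729 - 2301 = -729 - 2301 = -3030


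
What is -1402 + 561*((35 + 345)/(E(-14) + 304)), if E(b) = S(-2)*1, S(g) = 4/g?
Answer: -105112/151 ≈ -696.11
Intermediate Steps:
E(b) = -2 (E(b) = (4/(-2))*1 = (4*(-1/2))*1 = -2*1 = -2)
-1402 + 561*((35 + 345)/(E(-14) + 304)) = -1402 + 561*((35 + 345)/(-2 + 304)) = -1402 + 561*(380/302) = -1402 + 561*(380*(1/302)) = -1402 + 561*(190/151) = -1402 + 106590/151 = -105112/151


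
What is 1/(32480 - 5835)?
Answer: 1/26645 ≈ 3.7530e-5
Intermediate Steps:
1/(32480 - 5835) = 1/26645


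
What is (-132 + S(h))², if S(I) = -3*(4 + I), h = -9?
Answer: 13689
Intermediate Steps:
S(I) = -12 - 3*I
(-132 + S(h))² = (-132 + (-12 - 3*(-9)))² = (-132 + (-12 + 27))² = (-132 + 15)² = (-117)² = 13689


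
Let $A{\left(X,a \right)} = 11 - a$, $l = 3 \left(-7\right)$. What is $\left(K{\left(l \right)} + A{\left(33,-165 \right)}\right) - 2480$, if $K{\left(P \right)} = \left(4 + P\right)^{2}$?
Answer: $-2015$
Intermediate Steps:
$l = -21$
$\left(K{\left(l \right)} + A{\left(33,-165 \right)}\right) - 2480 = \left(\left(4 - 21\right)^{2} + \left(11 - -165\right)\right) - 2480 = \left(\left(-17\right)^{2} + \left(11 + 165\right)\right) - 2480 = \left(289 + 176\right) - 2480 = 465 - 2480 = -2015$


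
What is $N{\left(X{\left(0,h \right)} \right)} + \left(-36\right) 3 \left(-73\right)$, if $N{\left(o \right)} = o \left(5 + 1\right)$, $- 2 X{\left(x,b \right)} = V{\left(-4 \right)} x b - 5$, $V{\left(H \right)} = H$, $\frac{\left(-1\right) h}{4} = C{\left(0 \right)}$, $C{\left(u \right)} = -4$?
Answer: $7899$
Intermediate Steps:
$h = 16$ ($h = \left(-4\right) \left(-4\right) = 16$)
$X{\left(x,b \right)} = \frac{5}{2} + 2 b x$ ($X{\left(x,b \right)} = - \frac{- 4 x b - 5}{2} = - \frac{- 4 b x - 5}{2} = - \frac{-5 - 4 b x}{2} = \frac{5}{2} + 2 b x$)
$N{\left(o \right)} = 6 o$ ($N{\left(o \right)} = o 6 = 6 o$)
$N{\left(X{\left(0,h \right)} \right)} + \left(-36\right) 3 \left(-73\right) = 6 \left(\frac{5}{2} + 2 \cdot 16 \cdot 0\right) + \left(-36\right) 3 \left(-73\right) = 6 \left(\frac{5}{2} + 0\right) - -7884 = 6 \cdot \frac{5}{2} + 7884 = 15 + 7884 = 7899$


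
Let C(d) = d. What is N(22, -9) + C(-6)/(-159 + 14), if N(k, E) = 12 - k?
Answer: -1444/145 ≈ -9.9586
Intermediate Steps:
N(22, -9) + C(-6)/(-159 + 14) = (12 - 1*22) - 6/(-159 + 14) = (12 - 22) - 6/(-145) = -10 - 1/145*(-6) = -10 + 6/145 = -1444/145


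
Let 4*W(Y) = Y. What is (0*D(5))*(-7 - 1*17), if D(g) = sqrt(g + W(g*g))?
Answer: 0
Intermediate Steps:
W(Y) = Y/4
D(g) = sqrt(g + g**2/4) (D(g) = sqrt(g + (g*g)/4) = sqrt(g + g**2/4))
(0*D(5))*(-7 - 1*17) = (0*(sqrt(5*(4 + 5))/2))*(-7 - 1*17) = (0*(sqrt(5*9)/2))*(-7 - 17) = (0*(sqrt(45)/2))*(-24) = (0*((3*sqrt(5))/2))*(-24) = (0*(3*sqrt(5)/2))*(-24) = 0*(-24) = 0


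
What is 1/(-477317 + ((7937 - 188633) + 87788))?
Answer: -1/570225 ≈ -1.7537e-6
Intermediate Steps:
1/(-477317 + ((7937 - 188633) + 87788)) = 1/(-477317 + (-180696 + 87788)) = 1/(-477317 - 92908) = 1/(-570225) = -1/570225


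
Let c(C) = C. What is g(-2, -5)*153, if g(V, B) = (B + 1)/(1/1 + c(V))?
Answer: 612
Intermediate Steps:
g(V, B) = (1 + B)/(1 + V) (g(V, B) = (B + 1)/(1/1 + V) = (1 + B)/(1 + V))
g(-2, -5)*153 = ((1 - 5)/(1 - 2))*153 = (-4/(-1))*153 = -1*(-4)*153 = 4*153 = 612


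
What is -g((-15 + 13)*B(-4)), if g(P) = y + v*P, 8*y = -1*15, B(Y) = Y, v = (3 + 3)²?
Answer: -2289/8 ≈ -286.13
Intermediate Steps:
v = 36 (v = 6² = 36)
y = -15/8 (y = (-1*15)/8 = (⅛)*(-15) = -15/8 ≈ -1.8750)
g(P) = -15/8 + 36*P
-g((-15 + 13)*B(-4)) = -(-15/8 + 36*((-15 + 13)*(-4))) = -(-15/8 + 36*(-2*(-4))) = -(-15/8 + 36*8) = -(-15/8 + 288) = -1*2289/8 = -2289/8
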